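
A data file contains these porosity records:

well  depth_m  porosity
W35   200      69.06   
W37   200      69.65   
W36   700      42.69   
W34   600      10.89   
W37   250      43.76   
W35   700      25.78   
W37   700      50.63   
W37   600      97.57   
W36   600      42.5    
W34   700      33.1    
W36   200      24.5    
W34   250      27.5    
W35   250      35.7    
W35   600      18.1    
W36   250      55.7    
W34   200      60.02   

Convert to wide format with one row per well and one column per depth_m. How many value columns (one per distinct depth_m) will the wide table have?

4 distinct depth_m values: 200, 250, 600, 700.

4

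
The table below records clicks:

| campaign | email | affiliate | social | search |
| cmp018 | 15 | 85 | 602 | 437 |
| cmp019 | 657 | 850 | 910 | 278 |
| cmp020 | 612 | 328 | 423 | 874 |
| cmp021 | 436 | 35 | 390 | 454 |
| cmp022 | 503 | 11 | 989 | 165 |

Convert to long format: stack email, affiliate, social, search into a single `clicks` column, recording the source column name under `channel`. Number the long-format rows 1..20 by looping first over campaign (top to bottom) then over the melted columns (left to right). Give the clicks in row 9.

612

20 rows total (5 × 4). Row 9: index ⌊(9-1)/4⌋ = 2 into campaign → cmp020; (9-1) mod 4 = 0 into the melted columns → email.
So row 9 is (cmp020, email, 612); clicks = 612.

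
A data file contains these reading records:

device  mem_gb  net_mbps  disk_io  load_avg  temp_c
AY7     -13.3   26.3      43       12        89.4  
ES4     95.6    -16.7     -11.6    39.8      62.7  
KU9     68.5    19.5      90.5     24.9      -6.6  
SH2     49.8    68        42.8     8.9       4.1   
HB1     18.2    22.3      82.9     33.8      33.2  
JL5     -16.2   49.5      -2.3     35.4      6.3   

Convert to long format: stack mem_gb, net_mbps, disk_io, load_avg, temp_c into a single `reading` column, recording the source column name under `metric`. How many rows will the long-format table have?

30

6 device values × 5 melted columns = 30 rows.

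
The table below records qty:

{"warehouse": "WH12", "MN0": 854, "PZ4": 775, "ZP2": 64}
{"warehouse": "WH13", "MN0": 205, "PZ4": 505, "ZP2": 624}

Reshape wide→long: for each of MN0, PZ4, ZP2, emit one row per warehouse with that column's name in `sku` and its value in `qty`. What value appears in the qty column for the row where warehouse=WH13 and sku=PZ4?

505

Unpivoting turns each (warehouse, wide-column) pair into one long row.
The wide cell at row WH13, column PZ4 holds 505, so the long row (WH13, PZ4) has qty=505.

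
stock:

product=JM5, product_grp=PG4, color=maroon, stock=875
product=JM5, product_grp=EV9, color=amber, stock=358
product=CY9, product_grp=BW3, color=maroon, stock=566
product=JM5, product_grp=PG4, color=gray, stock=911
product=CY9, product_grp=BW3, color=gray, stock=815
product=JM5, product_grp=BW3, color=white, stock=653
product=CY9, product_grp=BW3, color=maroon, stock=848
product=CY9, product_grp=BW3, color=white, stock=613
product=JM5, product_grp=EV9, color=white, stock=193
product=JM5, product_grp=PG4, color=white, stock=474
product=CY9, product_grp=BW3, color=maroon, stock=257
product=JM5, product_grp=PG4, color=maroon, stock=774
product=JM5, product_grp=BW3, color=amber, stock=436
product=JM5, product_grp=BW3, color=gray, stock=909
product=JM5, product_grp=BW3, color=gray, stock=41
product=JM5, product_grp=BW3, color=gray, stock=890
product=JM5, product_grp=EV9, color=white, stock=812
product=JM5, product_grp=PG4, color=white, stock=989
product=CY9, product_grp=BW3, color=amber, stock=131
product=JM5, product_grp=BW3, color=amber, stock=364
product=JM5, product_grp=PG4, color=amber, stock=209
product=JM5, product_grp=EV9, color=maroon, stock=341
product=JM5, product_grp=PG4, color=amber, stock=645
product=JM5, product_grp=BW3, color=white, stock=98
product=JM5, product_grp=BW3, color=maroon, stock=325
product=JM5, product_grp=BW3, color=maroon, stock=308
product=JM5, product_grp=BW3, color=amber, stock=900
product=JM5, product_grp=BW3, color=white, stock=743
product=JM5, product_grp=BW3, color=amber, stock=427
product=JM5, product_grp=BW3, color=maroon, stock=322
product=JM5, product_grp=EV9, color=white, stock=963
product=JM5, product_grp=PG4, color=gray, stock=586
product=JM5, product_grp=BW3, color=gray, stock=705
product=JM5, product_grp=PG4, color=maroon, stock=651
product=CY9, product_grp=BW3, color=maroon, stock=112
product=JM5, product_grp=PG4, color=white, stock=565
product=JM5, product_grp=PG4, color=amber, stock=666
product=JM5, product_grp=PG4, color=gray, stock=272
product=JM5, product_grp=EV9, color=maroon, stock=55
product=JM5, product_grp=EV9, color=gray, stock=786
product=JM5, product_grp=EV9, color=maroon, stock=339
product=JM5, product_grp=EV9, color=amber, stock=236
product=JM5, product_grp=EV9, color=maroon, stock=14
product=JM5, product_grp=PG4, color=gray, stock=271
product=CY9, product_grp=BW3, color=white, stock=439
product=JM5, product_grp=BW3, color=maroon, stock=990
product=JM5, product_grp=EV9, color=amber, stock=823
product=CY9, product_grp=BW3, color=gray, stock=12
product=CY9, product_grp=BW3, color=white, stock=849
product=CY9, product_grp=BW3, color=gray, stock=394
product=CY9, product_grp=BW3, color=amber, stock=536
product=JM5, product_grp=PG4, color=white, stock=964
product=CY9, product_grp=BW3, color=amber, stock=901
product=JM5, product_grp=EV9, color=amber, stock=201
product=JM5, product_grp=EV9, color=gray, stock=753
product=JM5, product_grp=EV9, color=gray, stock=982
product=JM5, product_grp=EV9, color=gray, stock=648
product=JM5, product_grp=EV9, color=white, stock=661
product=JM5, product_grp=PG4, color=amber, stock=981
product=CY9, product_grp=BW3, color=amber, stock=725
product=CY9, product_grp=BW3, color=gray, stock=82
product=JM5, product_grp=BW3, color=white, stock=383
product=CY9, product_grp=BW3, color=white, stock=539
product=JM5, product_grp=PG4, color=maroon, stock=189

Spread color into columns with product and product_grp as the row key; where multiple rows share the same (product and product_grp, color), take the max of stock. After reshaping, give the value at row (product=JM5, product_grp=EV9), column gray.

Rows with product=JM5, product_grp=EV9 and color=gray: stock values are 786, 753, 982, 648.
max(786, 753, 982, 648) = 982.

982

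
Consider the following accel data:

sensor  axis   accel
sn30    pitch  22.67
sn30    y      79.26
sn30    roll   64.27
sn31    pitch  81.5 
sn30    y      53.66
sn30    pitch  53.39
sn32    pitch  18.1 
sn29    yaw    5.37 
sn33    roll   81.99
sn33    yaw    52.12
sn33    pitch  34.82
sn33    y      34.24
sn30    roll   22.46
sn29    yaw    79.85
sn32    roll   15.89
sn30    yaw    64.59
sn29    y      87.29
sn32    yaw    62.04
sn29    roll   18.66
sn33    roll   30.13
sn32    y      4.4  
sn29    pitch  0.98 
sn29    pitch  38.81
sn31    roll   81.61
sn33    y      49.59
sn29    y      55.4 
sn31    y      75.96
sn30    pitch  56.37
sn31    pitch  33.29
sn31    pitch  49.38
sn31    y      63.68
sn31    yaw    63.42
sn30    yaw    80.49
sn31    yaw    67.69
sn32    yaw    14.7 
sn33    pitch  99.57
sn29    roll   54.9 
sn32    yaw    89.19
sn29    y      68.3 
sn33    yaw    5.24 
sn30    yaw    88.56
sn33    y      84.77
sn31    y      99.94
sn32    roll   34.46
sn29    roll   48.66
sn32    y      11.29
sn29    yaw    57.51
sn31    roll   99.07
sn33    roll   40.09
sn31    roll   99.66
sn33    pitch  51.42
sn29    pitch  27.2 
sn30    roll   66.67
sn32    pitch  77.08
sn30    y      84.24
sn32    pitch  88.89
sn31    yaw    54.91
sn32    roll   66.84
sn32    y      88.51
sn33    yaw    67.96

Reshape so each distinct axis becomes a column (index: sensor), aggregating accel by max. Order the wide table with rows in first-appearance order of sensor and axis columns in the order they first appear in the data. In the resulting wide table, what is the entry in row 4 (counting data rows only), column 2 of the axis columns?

87.29

With rows in first-appearance order of sensor, row 4 is sensor=sn29. axis columns in first-appearance order: pitch, y, roll, yaw; column 2 is y.
Long rows with sensor=sn29, axis=y: max(87.29, 55.4, 68.3) = 87.29.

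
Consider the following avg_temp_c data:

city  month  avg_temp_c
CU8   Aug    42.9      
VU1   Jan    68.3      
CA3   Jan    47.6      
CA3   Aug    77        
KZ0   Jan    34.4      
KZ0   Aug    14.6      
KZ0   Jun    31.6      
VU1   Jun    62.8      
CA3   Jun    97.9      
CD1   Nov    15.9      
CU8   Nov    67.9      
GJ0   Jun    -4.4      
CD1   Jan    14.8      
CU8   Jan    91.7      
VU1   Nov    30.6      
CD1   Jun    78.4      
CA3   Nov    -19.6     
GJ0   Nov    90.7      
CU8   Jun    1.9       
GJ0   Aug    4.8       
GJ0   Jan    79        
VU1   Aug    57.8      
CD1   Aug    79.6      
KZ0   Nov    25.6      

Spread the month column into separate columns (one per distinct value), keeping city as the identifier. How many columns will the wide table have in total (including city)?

5

1 column for city plus 4 distinct month values → 5 columns.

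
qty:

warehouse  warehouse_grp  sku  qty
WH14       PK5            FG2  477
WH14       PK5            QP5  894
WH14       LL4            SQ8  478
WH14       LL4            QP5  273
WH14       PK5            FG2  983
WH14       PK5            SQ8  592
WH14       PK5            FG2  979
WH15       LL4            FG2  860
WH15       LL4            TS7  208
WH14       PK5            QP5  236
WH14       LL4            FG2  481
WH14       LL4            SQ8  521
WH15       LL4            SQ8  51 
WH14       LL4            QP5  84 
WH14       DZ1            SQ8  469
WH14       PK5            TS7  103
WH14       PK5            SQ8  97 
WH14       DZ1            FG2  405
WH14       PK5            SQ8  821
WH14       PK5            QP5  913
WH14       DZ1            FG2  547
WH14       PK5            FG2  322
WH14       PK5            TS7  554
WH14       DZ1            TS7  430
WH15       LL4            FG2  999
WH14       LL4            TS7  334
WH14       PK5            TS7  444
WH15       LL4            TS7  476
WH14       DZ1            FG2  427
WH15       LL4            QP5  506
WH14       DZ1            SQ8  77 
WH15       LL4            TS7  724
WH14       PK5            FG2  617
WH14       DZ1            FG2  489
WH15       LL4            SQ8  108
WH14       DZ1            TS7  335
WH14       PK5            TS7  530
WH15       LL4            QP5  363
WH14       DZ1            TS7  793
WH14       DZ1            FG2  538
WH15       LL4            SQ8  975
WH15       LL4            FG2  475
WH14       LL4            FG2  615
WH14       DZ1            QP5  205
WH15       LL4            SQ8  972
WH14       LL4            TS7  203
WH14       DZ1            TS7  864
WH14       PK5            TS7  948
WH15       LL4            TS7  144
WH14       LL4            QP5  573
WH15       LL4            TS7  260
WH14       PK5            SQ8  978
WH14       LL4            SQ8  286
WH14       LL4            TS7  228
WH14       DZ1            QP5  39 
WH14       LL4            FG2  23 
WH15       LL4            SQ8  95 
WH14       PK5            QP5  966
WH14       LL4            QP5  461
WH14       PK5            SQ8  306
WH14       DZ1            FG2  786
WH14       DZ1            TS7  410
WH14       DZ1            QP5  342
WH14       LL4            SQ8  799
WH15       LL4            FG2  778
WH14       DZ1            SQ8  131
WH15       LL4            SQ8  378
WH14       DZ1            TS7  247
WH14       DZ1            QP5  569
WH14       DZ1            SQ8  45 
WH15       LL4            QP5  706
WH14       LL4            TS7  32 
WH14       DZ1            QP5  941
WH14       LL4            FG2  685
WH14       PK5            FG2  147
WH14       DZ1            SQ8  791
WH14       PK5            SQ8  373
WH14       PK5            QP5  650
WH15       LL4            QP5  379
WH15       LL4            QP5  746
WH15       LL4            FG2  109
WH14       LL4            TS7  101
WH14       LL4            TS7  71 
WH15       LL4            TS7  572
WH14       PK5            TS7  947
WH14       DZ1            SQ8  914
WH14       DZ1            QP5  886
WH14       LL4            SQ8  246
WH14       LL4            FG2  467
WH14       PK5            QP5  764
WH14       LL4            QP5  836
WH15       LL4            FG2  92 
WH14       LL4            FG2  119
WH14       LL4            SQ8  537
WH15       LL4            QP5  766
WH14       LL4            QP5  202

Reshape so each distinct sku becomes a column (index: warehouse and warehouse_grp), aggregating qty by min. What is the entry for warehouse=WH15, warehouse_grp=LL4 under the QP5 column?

Rows with warehouse=WH15, warehouse_grp=LL4 and sku=QP5: qty values are 506, 363, 706, 379, 746, 766.
min(506, 363, 706, 379, 746, 766) = 363.

363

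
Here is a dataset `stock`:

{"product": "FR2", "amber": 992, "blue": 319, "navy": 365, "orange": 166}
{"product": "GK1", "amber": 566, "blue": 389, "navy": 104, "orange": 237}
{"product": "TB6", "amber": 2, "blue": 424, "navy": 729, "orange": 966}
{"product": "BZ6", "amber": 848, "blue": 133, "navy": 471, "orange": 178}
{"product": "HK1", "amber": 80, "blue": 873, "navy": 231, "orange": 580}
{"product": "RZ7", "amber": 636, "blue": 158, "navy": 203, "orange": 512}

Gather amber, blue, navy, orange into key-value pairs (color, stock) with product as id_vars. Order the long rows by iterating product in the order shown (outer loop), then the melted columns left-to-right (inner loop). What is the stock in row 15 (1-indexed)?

24 rows total (6 × 4). Row 15: index ⌊(15-1)/4⌋ = 3 into product → BZ6; (15-1) mod 4 = 2 into the melted columns → navy.
So row 15 is (BZ6, navy, 471); stock = 471.

471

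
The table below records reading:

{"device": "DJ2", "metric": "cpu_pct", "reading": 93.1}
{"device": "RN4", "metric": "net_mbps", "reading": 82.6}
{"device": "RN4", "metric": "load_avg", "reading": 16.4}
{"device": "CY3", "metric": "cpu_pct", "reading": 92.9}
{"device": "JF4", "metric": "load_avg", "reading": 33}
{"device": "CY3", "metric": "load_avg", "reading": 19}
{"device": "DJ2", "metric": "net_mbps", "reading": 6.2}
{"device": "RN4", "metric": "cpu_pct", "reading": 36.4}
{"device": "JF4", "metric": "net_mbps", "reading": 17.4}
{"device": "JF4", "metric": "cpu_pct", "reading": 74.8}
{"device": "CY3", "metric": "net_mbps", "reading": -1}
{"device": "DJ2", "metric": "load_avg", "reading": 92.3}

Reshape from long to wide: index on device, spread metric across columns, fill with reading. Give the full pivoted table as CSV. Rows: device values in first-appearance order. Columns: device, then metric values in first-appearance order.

Columns: device plus the 3 distinct metric values (cpu_pct, net_mbps, load_avg).
For example, row DJ2 column cpu_pct takes reading=93.1 from the long row (DJ2, cpu_pct).

device,cpu_pct,net_mbps,load_avg
DJ2,93.1,6.2,92.3
RN4,36.4,82.6,16.4
CY3,92.9,-1,19
JF4,74.8,17.4,33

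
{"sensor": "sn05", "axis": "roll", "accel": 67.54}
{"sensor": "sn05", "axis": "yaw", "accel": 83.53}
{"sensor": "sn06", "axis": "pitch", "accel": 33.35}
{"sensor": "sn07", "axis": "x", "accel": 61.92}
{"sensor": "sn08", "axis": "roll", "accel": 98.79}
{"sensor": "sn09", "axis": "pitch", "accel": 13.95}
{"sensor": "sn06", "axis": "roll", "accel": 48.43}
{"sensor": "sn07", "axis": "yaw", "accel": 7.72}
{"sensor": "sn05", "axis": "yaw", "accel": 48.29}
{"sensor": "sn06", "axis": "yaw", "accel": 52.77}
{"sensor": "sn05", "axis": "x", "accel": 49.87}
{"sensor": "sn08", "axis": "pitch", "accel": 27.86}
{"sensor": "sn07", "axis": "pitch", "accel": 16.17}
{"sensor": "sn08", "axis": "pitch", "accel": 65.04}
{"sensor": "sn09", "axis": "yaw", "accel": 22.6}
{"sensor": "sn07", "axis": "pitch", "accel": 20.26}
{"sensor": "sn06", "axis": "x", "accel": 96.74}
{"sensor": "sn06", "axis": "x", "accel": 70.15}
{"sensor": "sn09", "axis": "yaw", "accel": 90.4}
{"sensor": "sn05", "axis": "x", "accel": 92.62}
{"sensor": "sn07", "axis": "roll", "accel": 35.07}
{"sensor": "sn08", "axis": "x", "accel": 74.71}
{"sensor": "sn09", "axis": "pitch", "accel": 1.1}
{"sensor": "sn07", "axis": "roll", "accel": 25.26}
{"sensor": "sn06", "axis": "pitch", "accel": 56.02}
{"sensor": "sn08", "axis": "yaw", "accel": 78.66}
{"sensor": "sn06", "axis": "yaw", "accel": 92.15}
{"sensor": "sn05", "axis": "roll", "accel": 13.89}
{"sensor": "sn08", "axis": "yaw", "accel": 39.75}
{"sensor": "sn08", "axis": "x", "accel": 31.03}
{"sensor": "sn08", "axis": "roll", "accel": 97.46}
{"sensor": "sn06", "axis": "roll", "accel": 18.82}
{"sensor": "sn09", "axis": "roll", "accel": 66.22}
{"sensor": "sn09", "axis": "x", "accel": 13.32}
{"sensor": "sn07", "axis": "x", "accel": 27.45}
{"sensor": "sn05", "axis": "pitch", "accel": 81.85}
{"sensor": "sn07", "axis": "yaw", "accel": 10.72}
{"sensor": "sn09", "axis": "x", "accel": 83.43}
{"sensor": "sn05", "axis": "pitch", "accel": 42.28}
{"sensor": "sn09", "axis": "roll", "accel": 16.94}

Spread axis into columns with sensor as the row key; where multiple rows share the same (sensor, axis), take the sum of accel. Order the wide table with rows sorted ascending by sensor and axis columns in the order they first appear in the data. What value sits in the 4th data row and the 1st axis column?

With rows sorted ascending by sensor, row 4 is sensor=sn08. axis columns in first-appearance order: roll, yaw, pitch, x; column 1 is roll.
Long rows with sensor=sn08, axis=roll: 98.79 + 97.46 = 196.25.

196.25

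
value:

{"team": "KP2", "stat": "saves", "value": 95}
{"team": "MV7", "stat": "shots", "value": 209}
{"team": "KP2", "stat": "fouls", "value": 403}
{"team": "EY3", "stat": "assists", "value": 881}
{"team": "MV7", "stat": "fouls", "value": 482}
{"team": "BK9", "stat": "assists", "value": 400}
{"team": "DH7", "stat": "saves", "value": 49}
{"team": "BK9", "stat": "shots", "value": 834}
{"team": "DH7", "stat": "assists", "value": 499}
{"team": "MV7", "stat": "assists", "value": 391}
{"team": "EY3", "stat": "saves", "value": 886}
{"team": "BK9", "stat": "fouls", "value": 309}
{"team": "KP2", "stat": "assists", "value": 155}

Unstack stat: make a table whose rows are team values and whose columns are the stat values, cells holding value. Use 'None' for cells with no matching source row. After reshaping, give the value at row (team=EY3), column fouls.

No long-format row has team=EY3 and stat=fouls, so the cell is None.

None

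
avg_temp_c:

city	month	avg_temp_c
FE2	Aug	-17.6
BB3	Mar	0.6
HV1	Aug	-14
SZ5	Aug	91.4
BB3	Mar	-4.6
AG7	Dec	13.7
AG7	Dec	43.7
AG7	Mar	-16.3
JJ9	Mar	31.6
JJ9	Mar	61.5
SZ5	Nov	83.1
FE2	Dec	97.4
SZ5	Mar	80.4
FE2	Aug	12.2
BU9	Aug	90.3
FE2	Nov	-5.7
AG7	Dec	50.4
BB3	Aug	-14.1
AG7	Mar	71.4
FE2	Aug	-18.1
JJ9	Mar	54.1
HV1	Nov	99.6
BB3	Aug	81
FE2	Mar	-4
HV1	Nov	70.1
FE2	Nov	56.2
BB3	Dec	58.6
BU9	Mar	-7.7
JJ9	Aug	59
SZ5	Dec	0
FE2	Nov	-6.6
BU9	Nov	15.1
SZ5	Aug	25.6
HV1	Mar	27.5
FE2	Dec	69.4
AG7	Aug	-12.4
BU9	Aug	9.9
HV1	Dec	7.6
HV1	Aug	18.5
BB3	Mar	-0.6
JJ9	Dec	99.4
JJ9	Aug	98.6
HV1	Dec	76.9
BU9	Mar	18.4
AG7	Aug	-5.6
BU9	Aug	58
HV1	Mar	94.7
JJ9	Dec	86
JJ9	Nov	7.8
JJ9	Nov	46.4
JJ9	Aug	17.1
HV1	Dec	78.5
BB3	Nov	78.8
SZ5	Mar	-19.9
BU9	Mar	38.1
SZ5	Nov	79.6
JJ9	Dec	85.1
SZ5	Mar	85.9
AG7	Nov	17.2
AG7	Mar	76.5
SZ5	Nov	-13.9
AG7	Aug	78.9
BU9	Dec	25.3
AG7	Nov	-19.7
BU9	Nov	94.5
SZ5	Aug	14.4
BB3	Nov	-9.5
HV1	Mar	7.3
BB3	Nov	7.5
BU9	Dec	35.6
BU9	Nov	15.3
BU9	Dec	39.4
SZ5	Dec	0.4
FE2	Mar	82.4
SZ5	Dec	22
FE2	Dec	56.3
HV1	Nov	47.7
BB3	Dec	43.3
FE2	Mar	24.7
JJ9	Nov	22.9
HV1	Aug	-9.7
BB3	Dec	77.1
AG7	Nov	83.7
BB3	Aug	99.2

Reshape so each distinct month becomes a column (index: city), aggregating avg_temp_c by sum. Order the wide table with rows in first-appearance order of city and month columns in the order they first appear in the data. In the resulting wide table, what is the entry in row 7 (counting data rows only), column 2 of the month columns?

48.8

With rows in first-appearance order of city, row 7 is city=BU9. month columns in first-appearance order: Aug, Mar, Dec, Nov; column 2 is Mar.
Long rows with city=BU9, month=Mar: -7.7 + 18.4 + 38.1 = 48.8.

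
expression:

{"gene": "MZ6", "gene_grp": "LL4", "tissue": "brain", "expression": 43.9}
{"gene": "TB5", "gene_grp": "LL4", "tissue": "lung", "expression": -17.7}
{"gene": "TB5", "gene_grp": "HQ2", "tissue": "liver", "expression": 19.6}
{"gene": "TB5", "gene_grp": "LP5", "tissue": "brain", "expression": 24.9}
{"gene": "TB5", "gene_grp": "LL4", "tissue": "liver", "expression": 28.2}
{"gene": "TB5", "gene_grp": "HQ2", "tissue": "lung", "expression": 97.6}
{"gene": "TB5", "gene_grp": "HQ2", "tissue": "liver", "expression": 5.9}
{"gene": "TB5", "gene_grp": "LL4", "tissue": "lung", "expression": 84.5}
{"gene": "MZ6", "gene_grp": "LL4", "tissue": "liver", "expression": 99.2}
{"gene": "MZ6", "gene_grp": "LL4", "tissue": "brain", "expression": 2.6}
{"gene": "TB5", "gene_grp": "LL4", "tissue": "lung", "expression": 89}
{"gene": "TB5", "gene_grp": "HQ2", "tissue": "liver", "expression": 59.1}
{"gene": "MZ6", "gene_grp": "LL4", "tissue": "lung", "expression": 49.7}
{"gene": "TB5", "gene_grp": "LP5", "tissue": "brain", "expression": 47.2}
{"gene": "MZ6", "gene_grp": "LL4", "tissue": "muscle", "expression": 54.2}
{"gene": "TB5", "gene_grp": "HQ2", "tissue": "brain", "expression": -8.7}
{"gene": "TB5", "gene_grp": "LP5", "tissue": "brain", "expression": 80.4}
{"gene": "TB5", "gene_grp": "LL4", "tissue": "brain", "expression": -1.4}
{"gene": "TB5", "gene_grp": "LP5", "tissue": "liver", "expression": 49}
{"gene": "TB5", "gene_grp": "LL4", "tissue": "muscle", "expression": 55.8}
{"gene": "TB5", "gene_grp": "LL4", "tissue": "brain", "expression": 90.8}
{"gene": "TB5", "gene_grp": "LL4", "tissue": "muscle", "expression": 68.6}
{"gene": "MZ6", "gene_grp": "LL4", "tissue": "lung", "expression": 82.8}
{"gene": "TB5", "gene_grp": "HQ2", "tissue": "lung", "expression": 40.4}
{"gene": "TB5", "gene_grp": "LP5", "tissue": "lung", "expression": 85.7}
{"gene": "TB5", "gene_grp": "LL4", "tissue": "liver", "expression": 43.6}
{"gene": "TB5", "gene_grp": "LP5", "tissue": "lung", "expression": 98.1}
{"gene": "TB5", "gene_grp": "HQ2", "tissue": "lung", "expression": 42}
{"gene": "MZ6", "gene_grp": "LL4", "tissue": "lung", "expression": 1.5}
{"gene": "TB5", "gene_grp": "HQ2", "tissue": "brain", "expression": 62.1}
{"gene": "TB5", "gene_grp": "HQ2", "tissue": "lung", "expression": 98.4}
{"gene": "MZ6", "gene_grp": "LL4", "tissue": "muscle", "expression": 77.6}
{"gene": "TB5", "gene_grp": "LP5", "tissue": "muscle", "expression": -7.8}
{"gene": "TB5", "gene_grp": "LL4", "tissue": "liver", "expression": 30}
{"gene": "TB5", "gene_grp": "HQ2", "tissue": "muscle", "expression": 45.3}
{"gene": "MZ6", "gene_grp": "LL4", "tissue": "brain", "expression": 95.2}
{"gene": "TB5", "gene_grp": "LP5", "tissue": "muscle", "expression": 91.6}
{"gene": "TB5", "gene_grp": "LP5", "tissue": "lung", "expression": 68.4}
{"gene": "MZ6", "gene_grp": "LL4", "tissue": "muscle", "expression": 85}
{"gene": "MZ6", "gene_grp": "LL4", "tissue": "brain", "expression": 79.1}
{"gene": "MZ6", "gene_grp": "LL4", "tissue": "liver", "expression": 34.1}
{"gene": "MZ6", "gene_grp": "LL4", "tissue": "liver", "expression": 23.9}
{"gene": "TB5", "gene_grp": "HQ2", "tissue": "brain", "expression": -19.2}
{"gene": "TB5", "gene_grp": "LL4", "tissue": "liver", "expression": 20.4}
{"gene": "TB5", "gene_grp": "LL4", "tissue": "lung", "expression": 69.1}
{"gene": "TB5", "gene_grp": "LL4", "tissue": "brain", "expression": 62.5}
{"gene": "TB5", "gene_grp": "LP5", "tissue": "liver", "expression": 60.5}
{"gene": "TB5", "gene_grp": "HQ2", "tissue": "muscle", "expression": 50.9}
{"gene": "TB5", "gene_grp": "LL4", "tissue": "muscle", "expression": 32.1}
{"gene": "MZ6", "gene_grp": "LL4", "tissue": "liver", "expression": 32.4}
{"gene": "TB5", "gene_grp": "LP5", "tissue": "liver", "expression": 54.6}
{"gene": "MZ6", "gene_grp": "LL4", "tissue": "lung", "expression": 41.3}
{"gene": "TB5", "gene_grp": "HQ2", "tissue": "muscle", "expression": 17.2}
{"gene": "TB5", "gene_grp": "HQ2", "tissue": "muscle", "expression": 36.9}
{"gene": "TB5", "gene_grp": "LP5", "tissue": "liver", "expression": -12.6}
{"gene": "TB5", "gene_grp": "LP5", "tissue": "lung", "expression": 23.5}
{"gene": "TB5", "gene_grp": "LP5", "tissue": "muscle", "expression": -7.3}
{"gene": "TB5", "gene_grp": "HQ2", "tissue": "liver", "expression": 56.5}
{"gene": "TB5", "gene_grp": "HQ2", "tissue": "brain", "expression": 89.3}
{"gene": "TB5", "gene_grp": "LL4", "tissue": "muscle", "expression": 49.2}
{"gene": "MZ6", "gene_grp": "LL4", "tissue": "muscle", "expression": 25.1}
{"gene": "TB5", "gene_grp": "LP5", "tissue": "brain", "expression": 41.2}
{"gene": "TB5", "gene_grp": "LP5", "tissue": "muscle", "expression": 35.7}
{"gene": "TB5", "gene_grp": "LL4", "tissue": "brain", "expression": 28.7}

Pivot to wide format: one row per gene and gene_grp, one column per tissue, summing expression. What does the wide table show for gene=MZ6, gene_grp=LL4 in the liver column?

Rows with gene=MZ6, gene_grp=LL4 and tissue=liver: expression values are 99.2, 34.1, 23.9, 32.4.
99.2 + 34.1 + 23.9 + 32.4 = 189.6.

189.6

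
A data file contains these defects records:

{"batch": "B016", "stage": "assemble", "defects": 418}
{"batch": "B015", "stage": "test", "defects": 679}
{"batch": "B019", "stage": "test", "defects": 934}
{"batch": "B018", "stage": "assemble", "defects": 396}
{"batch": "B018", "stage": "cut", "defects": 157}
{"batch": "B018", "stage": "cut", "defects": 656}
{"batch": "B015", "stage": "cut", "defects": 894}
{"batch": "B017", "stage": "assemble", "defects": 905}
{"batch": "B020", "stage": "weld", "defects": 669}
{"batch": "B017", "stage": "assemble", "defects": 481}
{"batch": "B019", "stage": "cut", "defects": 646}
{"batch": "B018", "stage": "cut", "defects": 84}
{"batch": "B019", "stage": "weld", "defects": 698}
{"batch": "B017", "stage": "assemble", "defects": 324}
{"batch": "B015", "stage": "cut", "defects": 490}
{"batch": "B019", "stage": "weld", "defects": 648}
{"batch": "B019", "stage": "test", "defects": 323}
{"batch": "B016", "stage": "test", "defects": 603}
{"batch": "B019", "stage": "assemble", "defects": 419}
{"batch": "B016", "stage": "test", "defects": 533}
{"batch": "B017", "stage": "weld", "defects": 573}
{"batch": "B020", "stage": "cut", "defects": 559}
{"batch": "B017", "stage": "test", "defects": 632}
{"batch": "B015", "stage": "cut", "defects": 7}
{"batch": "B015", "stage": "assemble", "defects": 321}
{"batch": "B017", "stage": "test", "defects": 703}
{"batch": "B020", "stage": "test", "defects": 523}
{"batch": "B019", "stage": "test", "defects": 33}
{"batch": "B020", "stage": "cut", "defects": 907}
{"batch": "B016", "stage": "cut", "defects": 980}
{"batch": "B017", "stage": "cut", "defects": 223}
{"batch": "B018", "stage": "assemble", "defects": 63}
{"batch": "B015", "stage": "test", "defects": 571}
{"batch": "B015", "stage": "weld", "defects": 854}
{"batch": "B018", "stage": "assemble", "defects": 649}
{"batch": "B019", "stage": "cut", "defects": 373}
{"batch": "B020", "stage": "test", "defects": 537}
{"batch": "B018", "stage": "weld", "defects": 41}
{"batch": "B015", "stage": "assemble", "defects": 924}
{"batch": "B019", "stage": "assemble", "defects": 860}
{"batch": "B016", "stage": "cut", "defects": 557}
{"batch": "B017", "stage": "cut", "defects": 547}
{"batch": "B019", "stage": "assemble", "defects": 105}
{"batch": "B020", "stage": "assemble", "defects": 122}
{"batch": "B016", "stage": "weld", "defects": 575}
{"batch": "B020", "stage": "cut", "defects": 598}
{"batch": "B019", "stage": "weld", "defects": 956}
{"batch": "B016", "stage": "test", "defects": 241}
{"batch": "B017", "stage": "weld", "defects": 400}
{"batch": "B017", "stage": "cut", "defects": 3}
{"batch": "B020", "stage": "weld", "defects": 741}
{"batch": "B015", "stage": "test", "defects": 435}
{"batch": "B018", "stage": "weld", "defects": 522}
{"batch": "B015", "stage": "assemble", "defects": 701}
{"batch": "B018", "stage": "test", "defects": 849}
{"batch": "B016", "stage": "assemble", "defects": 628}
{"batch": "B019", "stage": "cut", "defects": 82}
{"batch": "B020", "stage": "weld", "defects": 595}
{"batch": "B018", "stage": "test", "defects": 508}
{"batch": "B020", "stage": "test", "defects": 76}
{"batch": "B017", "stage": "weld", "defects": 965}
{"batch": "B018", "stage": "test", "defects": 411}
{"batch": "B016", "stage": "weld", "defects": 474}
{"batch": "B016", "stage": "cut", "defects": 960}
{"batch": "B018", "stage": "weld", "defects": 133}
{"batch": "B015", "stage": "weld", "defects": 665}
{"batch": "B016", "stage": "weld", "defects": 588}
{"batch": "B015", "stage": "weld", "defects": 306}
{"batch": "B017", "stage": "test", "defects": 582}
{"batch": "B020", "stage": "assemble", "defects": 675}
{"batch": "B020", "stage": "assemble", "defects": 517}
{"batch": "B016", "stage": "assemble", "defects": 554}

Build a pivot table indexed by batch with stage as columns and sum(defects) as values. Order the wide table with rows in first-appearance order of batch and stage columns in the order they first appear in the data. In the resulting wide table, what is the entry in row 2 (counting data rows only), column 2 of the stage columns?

With rows in first-appearance order of batch, row 2 is batch=B015. stage columns in first-appearance order: assemble, test, cut, weld; column 2 is test.
Long rows with batch=B015, stage=test: 679 + 571 + 435 = 1685.

1685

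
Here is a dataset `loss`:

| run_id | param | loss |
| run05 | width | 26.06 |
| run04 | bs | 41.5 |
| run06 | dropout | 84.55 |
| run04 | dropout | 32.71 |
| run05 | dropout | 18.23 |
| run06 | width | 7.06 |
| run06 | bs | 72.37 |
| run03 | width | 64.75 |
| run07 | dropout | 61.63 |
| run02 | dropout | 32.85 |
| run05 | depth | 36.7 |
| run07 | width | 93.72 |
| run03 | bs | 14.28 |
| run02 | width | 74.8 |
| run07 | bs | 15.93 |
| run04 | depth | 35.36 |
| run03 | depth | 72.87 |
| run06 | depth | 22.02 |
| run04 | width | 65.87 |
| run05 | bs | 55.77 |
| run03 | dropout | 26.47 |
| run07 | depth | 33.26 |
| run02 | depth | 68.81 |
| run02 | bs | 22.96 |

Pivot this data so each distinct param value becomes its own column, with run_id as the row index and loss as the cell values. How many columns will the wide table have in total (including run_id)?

5

1 column for run_id plus 4 distinct param values → 5 columns.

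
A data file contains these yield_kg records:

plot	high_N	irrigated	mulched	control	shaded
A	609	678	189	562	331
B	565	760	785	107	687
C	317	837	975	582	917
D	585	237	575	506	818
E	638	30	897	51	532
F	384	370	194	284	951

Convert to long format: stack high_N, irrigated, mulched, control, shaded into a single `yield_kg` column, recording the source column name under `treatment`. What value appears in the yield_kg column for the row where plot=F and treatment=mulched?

Unpivoting turns each (plot, wide-column) pair into one long row.
The wide cell at row F, column mulched holds 194, so the long row (F, mulched) has yield_kg=194.

194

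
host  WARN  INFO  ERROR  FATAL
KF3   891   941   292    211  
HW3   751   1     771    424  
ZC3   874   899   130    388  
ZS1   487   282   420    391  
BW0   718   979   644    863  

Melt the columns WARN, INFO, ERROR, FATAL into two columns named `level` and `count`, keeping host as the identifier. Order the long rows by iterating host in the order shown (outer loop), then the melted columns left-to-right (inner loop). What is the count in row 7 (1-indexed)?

771

20 rows total (5 × 4). Row 7: index ⌊(7-1)/4⌋ = 1 into host → HW3; (7-1) mod 4 = 2 into the melted columns → ERROR.
So row 7 is (HW3, ERROR, 771); count = 771.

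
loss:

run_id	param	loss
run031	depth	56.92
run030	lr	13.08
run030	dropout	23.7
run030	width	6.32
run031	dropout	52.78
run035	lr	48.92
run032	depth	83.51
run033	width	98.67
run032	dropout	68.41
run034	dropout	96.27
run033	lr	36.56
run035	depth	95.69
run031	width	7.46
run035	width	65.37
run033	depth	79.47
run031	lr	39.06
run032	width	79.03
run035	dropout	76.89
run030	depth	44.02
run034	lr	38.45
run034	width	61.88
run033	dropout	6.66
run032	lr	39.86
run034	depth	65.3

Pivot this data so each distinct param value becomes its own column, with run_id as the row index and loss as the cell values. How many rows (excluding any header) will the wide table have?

6 distinct run_id values → 6 rows.

6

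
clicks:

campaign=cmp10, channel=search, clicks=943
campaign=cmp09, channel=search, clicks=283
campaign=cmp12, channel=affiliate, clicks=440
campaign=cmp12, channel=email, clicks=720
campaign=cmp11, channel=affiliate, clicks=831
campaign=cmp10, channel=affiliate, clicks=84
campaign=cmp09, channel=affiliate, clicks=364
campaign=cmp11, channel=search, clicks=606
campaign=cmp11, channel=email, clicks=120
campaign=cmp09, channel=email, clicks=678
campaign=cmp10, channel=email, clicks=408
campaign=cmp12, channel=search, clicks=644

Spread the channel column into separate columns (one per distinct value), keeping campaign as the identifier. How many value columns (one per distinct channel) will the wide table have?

3 distinct channel values: email, affiliate, search.

3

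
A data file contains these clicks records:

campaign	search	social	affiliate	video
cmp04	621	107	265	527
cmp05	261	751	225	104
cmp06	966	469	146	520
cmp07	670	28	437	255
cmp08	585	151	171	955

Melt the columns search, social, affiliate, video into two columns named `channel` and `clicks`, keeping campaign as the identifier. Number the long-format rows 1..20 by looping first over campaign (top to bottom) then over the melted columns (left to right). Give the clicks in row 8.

20 rows total (5 × 4). Row 8: index ⌊(8-1)/4⌋ = 1 into campaign → cmp05; (8-1) mod 4 = 3 into the melted columns → video.
So row 8 is (cmp05, video, 104); clicks = 104.

104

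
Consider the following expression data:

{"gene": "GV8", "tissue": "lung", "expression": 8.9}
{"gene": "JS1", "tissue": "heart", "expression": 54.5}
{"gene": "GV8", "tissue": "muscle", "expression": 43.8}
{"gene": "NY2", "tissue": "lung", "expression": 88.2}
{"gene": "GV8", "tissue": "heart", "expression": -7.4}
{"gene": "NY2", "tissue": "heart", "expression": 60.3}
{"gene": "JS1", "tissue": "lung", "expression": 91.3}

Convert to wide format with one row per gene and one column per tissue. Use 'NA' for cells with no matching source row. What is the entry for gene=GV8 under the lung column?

8.9

The long row with gene=GV8, tissue=lung has expression=8.9.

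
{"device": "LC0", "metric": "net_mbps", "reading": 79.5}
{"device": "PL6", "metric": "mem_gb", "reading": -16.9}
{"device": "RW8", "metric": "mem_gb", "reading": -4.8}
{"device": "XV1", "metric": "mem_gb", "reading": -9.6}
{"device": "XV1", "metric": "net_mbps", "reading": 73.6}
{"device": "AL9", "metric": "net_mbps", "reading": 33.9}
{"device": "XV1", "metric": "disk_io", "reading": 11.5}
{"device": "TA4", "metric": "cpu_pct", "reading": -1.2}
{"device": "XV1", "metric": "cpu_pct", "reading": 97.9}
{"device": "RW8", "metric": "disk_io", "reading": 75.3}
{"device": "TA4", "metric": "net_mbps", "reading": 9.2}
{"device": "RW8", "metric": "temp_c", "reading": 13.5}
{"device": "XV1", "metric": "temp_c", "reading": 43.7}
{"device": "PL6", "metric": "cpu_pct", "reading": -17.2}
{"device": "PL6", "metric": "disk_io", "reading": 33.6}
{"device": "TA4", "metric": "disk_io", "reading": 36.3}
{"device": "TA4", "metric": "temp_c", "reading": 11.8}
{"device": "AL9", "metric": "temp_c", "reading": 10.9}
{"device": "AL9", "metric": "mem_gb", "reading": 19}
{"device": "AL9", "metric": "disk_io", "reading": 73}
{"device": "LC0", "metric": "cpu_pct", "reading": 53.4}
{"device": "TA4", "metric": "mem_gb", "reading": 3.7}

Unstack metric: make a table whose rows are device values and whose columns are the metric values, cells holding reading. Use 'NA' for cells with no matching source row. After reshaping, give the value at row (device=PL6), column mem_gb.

-16.9

The long row with device=PL6, metric=mem_gb has reading=-16.9.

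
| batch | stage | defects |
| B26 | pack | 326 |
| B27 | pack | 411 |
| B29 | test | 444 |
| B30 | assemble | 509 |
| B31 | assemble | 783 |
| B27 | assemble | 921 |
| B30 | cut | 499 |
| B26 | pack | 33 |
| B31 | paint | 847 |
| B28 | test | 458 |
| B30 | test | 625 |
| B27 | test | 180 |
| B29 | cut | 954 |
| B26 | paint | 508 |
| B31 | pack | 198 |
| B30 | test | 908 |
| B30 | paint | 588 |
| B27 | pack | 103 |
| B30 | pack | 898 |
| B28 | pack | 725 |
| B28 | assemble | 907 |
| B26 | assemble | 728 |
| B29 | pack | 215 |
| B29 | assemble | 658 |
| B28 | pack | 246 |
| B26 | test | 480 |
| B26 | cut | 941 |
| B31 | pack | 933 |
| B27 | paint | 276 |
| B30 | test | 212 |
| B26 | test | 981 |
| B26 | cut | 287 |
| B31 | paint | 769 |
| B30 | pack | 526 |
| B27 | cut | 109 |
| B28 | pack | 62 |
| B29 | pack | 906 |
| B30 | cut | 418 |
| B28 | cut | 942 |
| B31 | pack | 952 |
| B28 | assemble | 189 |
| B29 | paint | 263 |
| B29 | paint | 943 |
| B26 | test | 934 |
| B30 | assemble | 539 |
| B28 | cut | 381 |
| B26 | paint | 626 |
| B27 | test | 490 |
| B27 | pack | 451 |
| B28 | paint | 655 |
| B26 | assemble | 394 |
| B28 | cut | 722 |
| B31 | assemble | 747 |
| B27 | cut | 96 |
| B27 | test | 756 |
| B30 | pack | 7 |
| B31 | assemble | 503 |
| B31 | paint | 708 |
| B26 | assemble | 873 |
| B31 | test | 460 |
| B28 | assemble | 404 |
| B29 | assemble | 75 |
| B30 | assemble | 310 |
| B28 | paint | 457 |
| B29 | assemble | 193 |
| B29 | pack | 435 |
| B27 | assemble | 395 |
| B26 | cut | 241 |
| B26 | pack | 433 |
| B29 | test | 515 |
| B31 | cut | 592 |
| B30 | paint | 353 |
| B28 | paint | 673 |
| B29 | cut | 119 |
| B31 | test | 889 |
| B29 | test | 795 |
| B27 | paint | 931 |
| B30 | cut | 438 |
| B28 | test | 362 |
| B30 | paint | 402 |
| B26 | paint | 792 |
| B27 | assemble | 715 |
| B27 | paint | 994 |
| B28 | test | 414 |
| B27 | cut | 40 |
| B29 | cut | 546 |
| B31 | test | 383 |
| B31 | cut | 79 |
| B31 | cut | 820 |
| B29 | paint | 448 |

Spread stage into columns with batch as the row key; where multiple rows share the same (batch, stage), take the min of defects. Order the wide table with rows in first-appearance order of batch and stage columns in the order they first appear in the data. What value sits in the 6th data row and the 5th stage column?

457

With rows in first-appearance order of batch, row 6 is batch=B28. stage columns in first-appearance order: pack, test, assemble, cut, paint; column 5 is paint.
Long rows with batch=B28, stage=paint: min(655, 457, 673) = 457.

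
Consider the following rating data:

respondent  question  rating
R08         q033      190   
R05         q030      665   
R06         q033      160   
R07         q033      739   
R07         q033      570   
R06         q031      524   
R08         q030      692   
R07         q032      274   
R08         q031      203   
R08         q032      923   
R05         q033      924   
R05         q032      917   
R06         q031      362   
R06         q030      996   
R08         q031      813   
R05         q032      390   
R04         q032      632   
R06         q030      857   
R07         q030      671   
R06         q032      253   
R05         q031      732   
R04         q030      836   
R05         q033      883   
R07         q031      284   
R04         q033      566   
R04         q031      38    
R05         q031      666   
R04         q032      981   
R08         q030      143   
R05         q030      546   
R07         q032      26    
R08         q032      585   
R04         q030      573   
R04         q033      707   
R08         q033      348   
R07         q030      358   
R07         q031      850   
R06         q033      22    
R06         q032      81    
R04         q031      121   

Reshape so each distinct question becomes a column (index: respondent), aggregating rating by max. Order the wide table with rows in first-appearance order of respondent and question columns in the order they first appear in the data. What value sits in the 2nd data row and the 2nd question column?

With rows in first-appearance order of respondent, row 2 is respondent=R05. question columns in first-appearance order: q033, q030, q031, q032; column 2 is q030.
Long rows with respondent=R05, question=q030: max(665, 546) = 665.

665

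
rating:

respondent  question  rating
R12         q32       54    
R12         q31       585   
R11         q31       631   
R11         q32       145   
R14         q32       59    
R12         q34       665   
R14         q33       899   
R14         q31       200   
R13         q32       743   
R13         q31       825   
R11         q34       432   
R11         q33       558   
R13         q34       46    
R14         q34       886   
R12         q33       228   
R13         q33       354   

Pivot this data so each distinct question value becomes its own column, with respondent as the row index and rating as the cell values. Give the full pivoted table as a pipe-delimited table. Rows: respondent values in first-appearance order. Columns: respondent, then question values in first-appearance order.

Columns: respondent plus the 4 distinct question values (q32, q31, q34, q33).
For example, row R12 column q32 takes rating=54 from the long row (R12, q32).

| respondent | q32 | q31 | q34 | q33 |
| R12 | 54 | 585 | 665 | 228 |
| R11 | 145 | 631 | 432 | 558 |
| R14 | 59 | 200 | 886 | 899 |
| R13 | 743 | 825 | 46 | 354 |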